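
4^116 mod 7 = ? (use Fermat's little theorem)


Fermat's little theorem: if p is prime and gcd(a,p)=1, then a^(p-1) ≡ 1 (mod p)
p = 7 is prime, gcd(4,7) = 1
Reduce exponent: 116 mod 6 = 2
So 4^116 ≡ 4^2 (mod 7)
4^2 mod 7 = 2

4^116 ≡ 2 (mod 7)


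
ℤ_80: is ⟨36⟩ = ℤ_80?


g generates ℤ_n iff gcd(g, n) = 1
gcd(36, 80) = 4
Since gcd = 4 ≠ 1, ⟨36⟩ has order 20 < 80, so 36 is not a generator.

No, 36 does not generate ℤ_80


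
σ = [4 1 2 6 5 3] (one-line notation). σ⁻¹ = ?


To find σ⁻¹, swap domain and range:
σ(1) = 4 → σ⁻¹(4) = 1
σ(2) = 1 → σ⁻¹(1) = 2
σ(3) = 2 → σ⁻¹(2) = 3
σ(4) = 6 → σ⁻¹(6) = 4
σ(5) = 5 → σ⁻¹(5) = 5
σ(6) = 3 → σ⁻¹(3) = 6

σ⁻¹ = [2 3 6 1 5 4]


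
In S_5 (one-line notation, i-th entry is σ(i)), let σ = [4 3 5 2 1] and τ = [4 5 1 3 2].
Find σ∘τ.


σ∘τ: apply τ first, then σ
1 →τ 4 →σ 2
2 →τ 5 →σ 1
3 →τ 1 →σ 4
4 →τ 3 →σ 5
5 →τ 2 →σ 3

σ∘τ = [2 1 4 5 3]


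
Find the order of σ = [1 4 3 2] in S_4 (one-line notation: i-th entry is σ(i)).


Cycle decomposition: (2 4)
Cycle lengths: 2
Order = lcm(2) = 2

ord(σ) = 2


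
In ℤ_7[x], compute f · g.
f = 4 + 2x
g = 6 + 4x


Expand and collect like terms; reduce coefficients mod 7:
x^0: 4·6 = 24 ≡ 3 (mod 7)
x^1: 4·4 + 2·6 = 28 ≡ 0 (mod 7)
x^2: 2·4 = 8 ≡ 1 (mod 7)
Result: 3 + x^2

f · g = 3 + x^2


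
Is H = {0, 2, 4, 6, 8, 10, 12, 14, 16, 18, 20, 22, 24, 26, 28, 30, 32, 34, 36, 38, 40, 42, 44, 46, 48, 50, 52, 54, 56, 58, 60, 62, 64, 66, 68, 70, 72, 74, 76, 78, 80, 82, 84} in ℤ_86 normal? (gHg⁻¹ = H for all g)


H = {0, 2, 4, 6, 8, 10, 12, 14, 16, 18, 20, 22, 24, 26, 28, 30, 32, 34, 36, 38, 40, 42, 44, 46, 48, 50, 52, 54, 56, 58, 60, 62, 64, 66, 68, 70, 72, 74, 76, 78, 80, 82, 84} in ℤ_86
ℤ_86 is abelian; every subgroup of an abelian group is normal

Yes, normal subgroup


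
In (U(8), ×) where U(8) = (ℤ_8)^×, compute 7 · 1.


Operation: multiplication mod 8
7 · 1 = (a × b) mod 8 with a = 7, b = 1

7 · 1 = 7


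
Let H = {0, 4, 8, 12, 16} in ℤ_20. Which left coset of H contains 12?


12 + H = {12 + h (mod 20) : h ∈ H}
12+0=12, 12+4=16, 12+8=0, 12+12=4, 12+16=8
12 + H = {0, 4, 8, 12, 16} = 0 + H

12 + H = {0, 4, 8, 12, 16}


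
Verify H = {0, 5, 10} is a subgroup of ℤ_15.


Subgroup test for H = {0, 5, 10} in (ℤ_15, +):
(1) 0 ∈ H? Yes
(2) Closure: for all a,b ∈ H, (a+b) mod 15 ∈ H? Yes
(3) Inverses: for all a ∈ H, -a mod 15 ∈ H? Yes

Yes, H is a subgroup of ℤ_15


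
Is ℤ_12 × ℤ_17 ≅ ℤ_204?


Comparing ℤ_12 × ℤ_17 and ℤ_204:
gcd(12,17) = 1, so ℤ_12 × ℤ_17 ≅ ℤ_204 (CRT)

Yes, ℤ_12 × ℤ_17 ≅ ℤ_204


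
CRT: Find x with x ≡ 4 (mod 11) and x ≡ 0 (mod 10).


m₁ = 11, m₂ = 10, gcd = 1, so CRT applies. M = m₁·m₂ = 110
Let M₁ = M/m₁ = 10, M₂ = M/m₂ = 11
Find y₁ ≡ M₁⁻¹ (mod m₁): 10⁻¹ ≡ 10 (mod 11)
Find y₂ ≡ M₂⁻¹ (mod m₂): 11⁻¹ ≡ 1 (mod 10)
x = a₁·M₁·y₁ + a₂·M₂·y₂ = 4·10·10 + 0·11·1 = 400
Reduce mod 110: x ≡ 70
Check: 70 mod 11 = 4 ✓, 70 mod 10 = 0 ✓

x ≡ 70 (mod 110)


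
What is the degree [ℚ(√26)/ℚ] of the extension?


√26 has minimal polynomial x² - 26 (irreducible over ℚ since 26 is squarefree)

[ℚ(√26)/ℚ] = 2


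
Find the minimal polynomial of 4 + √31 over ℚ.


Let α = 4 + √31. Then α - 4 = √31, so (α - 4)² = 31, giving α² - 8α - 15 = 0. Degree 2 and α ∉ ℚ, so this is the minimal polynomial.

Minimal polynomial: x² - 8x - 15


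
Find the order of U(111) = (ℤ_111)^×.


U(n) is the group of units mod n; |U(n)| = φ(n)
|U(111)| = φ(111) = 72

|U(111) = (ℤ_111)^×| = 72


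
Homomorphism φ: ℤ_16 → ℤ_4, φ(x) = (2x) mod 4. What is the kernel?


Kernel = preimage of identity
ker(φ) = {x ∈ ℤ_16 : 2x ≡ 0 (mod 4)}. Since 4 | 16, φ is well-defined. The kernel is the cyclic subgroup ⟨2⟩ of ℤ_16 (order 8), i.e. {0, 2, 4, 6, 8, 10, 12, 14}

ker(φ) = {0, 2, 4, 6, 8, 10, 12, 14}


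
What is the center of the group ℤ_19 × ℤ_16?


Z(G) = {g ∈ G | gx = xg for all x ∈ G}
Direct product of abelian groups is abelian, so Z(G) = G

Z(ℤ_19 × ℤ_16) = ℤ_19 × ℤ_16


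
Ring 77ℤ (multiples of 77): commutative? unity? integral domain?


77ℤ is a commutative ring under +,× but has no multiplicative identity (1 ∉ 77ℤ); it has no zero divisors, but without unity it is not an integral domain
Commutative: Yes
Integral domain: No
Has unity: No

77ℤ (multiples of 77): Commutative=Yes, Unity=No


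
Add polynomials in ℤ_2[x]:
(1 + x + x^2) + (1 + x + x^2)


Add coefficients mod 2:
x^0: 1 + 1 = 0 (mod 2)
x^1: 1 + 1 = 0 (mod 2)
x^2: 1 + 1 = 0 (mod 2)
Result: 0

f + g = 0


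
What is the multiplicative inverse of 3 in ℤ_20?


Use the extended Euclidean algorithm to write 1 = 3·s + 20·t; then s mod 20 is the inverse.
Euclidean algorithm:
  3 = 0·20 + 3
  20 = 6·3 + 2
  3 = 1·2 + 1
  2 = 2·1 + 0
gcd(3,20) = 1
Back-substitution gives: 3·(7) + 20·(-1) = 1
So 3⁻¹ ≡ 7 ≡ 7 (mod 20)
Check: 3 × 7 = 21 ≡ 1 (mod 20) ✓

3⁻¹ ≡ 7 (mod 20)


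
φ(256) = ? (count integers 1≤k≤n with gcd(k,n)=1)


Factor n: 256 = 2^8
φ(n) = n · ∏(1 - 1/p) over distinct primes p | n
φ(256) = 256 · (1 - 1/2) = 128

φ(256) = 128


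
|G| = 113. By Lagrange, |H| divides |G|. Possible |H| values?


Lagrange's theorem: |H| divides |G|
|G| = 113
Divisors of 113: 1, 113

Possible subgroup orders: {1, 113}


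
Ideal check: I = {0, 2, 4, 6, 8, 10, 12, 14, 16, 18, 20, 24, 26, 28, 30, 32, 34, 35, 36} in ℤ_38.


Check ideal conditions for I = {0, 2, 4, 6, 8, 10, 12, 14, 16, 18, 20, 24, 26, 28, 30, 32, 34, 35, 36} in ℤ_38:
(1) I is an additive subgroup? No
(2) For r ∈ ℤ_38 and a ∈ I: r·a ∈ I? No  [counterexample: r=2, a=30, r·a mod 38 = 22 ∉ I]

No, I is not an ideal of ℤ_38


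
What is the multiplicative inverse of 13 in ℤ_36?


Use the extended Euclidean algorithm to write 1 = 13·s + 36·t; then s mod 36 is the inverse.
Euclidean algorithm:
  13 = 0·36 + 13
  36 = 2·13 + 10
  13 = 1·10 + 3
  10 = 3·3 + 1
  3 = 3·1 + 0
gcd(13,36) = 1
Back-substitution gives: 13·(-11) + 36·(4) = 1
So 13⁻¹ ≡ -11 ≡ 25 (mod 36)
Check: 13 × 25 = 325 ≡ 1 (mod 36) ✓

13⁻¹ ≡ 25 (mod 36)


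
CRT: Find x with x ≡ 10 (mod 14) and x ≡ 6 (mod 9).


m₁ = 14, m₂ = 9, gcd = 1, so CRT applies. M = m₁·m₂ = 126
Let M₁ = M/m₁ = 9, M₂ = M/m₂ = 14
Find y₁ ≡ M₁⁻¹ (mod m₁): 9⁻¹ ≡ 11 (mod 14)
Find y₂ ≡ M₂⁻¹ (mod m₂): 14⁻¹ ≡ 2 (mod 9)
x = a₁·M₁·y₁ + a₂·M₂·y₂ = 10·9·11 + 6·14·2 = 1158
Reduce mod 126: x ≡ 24
Check: 24 mod 14 = 10 ✓, 24 mod 9 = 6 ✓

x ≡ 24 (mod 126)


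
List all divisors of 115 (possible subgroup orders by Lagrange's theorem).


Lagrange's theorem: |H| divides |G|
|G| = 115
Divisors of 115: 1, 5, 23, 115

Possible subgroup orders: {1, 5, 23, 115}


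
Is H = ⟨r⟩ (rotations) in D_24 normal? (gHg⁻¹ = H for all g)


H = ⟨r⟩ (rotations) in D_24
The rotation subgroup ⟨r⟩ has index 2 in D_24, so it is normal

Yes, normal subgroup


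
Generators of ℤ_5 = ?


g generates ℤ_n iff gcd(g,n) = 1
Checking each g ∈ {1,...,4}:
gcd(1,5) = 1
gcd(2,5) = 1
gcd(3,5) = 1
gcd(4,5) = 1
Generators: {1, 2, 3, 4}
Number of generators = φ(5) = 4

Generators of ℤ_5 = {1, 2, 3, 4}


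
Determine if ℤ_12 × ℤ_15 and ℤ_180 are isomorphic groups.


Comparing ℤ_12 × ℤ_15 and ℤ_180:
gcd(12,15) = 3 ≠ 1. Max element order in ℤ_12×ℤ_15 is lcm(12,15) = 60 < 180, so it has no element of order 180

No, ℤ_12 × ℤ_15 ≇ ℤ_180


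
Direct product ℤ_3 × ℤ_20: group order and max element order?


|ℤ_3 × ℤ_20| = 3 × 20 = 60
Max element order = lcm(3,20) = 60
Cyclic? Yes (gcd=1)

|ℤ_3×ℤ_20| = 60, max element order = 60


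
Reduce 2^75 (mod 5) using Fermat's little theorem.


Fermat's little theorem: if p is prime and gcd(a,p)=1, then a^(p-1) ≡ 1 (mod p)
p = 5 is prime, gcd(2,5) = 1
Reduce exponent: 75 mod 4 = 3
So 2^75 ≡ 2^3 (mod 5)
2^3 mod 5 = 3

2^75 ≡ 3 (mod 5)


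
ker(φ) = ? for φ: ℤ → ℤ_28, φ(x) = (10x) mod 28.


Kernel = preimage of identity
ker(φ) = {x ∈ ℤ : 10x ≡ 0 (mod 28)}. gcd(10,28) = 2, so 10x ≡ 0 (mod 28) ⟺ x ≡ 0 (mod 28/2 = 14). Hence ker(φ) = 14ℤ

ker(φ) = 14ℤ


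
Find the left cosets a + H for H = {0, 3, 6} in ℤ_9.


H = {0, 3, 6}, |H| = 3
Number of cosets = |G|/|H| = 9/3 = 3
0 + H = {0, 3, 6}
1 + H = {1, 4, 7}
2 + H = {2, 5, 8}

Cosets: 0+H={0,3,6}; 1+H={1,4,7}; 2+H={2,5,8}


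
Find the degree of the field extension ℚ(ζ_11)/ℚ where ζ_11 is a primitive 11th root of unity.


[ℚ(ζ_n):ℚ] = deg Φ_n(x) = φ(n). Here φ(11) = 10

[ℚ(ζ_11)/ℚ where ζ_11 is a primitive 11th root of unity] = 10


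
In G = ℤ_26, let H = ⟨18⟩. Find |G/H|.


|⟨18⟩| = n / gcd(18, 26) = 26 / 2 = 13
H is normal (ℤ_26 is abelian).
|G/H| = |G| / |H| = 26 / 13 = 2

|G/H| = 2


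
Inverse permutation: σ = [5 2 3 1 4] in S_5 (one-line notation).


To find σ⁻¹, swap domain and range:
σ(1) = 5 → σ⁻¹(5) = 1
σ(2) = 2 → σ⁻¹(2) = 2
σ(3) = 3 → σ⁻¹(3) = 3
σ(4) = 1 → σ⁻¹(1) = 4
σ(5) = 4 → σ⁻¹(4) = 5

σ⁻¹ = [4 2 3 5 1]


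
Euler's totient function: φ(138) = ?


Factor n: 138 = 2 × 3 × 23
φ(n) = n · ∏(1 - 1/p) over distinct primes p | n
φ(138) = 138 · (1 - 1/2) · (1 - 1/3) · (1 - 1/23) = 44

φ(138) = 44


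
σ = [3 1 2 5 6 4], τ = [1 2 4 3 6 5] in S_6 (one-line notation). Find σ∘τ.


σ∘τ: apply τ first, then σ
1 →τ 1 →σ 3
2 →τ 2 →σ 1
3 →τ 4 →σ 5
4 →τ 3 →σ 2
5 →τ 6 →σ 4
6 →τ 5 →σ 6

σ∘τ = [3 1 5 2 4 6]


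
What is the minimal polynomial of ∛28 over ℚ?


∛28 satisfies x³ - 28 = 0, irreducible over ℚ (no rational root; 28 is not a perfect cube)

Minimal polynomial: x³ - 28


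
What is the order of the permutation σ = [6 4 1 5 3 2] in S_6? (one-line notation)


Cycle decomposition: (1 6 2 4 5 3)
Cycle lengths: 6
Order = lcm(6) = 6

ord(σ) = 6


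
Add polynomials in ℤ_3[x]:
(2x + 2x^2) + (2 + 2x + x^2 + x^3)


Add coefficients mod 3:
x^0: 0 + 2 = 2 (mod 3)
x^1: 2 + 2 = 1 (mod 3)
x^2: 2 + 1 = 0 (mod 3)
x^3: 0 + 1 = 1 (mod 3)
Result: 2 + x + x^3

f + g = 2 + x + x^3


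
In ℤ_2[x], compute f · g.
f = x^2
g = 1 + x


Expand and collect like terms; reduce coefficients mod 2:
x^0: 0·1 = 0 ≡ 0 (mod 2)
x^1: 0·1 + 0·1 = 0 ≡ 0 (mod 2)
x^2: 0·1 + 1·1 = 1 ≡ 1 (mod 2)
x^3: 1·1 = 1 ≡ 1 (mod 2)
Result: x^2 + x^3

f · g = x^2 + x^3


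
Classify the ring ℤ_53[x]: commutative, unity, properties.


ℤ_53 is a field (n prime), so ℤ_53[x] is a commutative integral domain with unity
Commutative: Yes
Integral domain: Yes
Has unity: Yes

ℤ_53[x]: Commutative=Yes, Unity=Yes


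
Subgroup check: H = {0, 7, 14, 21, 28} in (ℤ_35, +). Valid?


Subgroup test for H = {0, 7, 14, 21, 28} in (ℤ_35, +):
(1) 0 ∈ H? Yes
(2) Closure: for all a,b ∈ H, (a+b) mod 35 ∈ H? Yes
(3) Inverses: for all a ∈ H, -a mod 35 ∈ H? Yes

Yes, H is a subgroup of ℤ_35


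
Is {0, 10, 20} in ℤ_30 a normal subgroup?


H = {0, 10, 20} in ℤ_30
ℤ_30 is abelian; every subgroup of an abelian group is normal

Yes, normal subgroup


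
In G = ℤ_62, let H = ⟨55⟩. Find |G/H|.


|⟨55⟩| = n / gcd(55, 62) = 62 / 1 = 62
H is normal (ℤ_62 is abelian).
|G/H| = |G| / |H| = 62 / 62 = 1

|G/H| = 1


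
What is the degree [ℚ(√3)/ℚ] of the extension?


√3 has minimal polynomial x² - 3 (irreducible over ℚ since 3 is squarefree)

[ℚ(√3)/ℚ] = 2


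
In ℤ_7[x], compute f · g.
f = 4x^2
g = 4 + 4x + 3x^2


Expand and collect like terms; reduce coefficients mod 7:
x^0: 0·4 = 0 ≡ 0 (mod 7)
x^1: 0·4 + 0·4 = 0 ≡ 0 (mod 7)
x^2: 0·3 + 0·4 + 4·4 = 16 ≡ 2 (mod 7)
x^3: 0·3 + 4·4 = 16 ≡ 2 (mod 7)
x^4: 4·3 = 12 ≡ 5 (mod 7)
Result: 2x^2 + 2x^3 + 5x^4

f · g = 2x^2 + 2x^3 + 5x^4


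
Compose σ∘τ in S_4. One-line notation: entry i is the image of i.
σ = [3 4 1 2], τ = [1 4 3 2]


σ∘τ: apply τ first, then σ
1 →τ 1 →σ 3
2 →τ 4 →σ 2
3 →τ 3 →σ 1
4 →τ 2 →σ 4

σ∘τ = [3 2 1 4]


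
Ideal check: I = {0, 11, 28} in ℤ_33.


Check ideal conditions for I = {0, 11, 28} in ℤ_33:
(1) I is an additive subgroup? No
(2) For r ∈ ℤ_33 and a ∈ I: r·a ∈ I? No  [counterexample: r=2, a=11, r·a mod 33 = 22 ∉ I]

No, I is not an ideal of ℤ_33


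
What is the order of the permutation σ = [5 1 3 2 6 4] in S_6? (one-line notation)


Cycle decomposition: (1 5 6 4 2)
Cycle lengths: 5
Order = lcm(5) = 5

ord(σ) = 5


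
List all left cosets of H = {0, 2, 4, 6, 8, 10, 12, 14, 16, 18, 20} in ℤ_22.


H = {0, 2, 4, 6, 8, 10, 12, 14, 16, 18, 20}, |H| = 11
Number of cosets = |G|/|H| = 22/11 = 2
0 + H = {0, 2, 4, 6, 8, 10, 12, 14, 16, 18, 20}
1 + H = {1, 3, 5, 7, 9, 11, 13, 15, 17, 19, 21}

Cosets: 0+H={0,2,4,6,8,10,12,14,16,18,20}; 1+H={1,3,5,7,9,11,13,15,17,19,21}


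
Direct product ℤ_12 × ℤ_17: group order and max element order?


|ℤ_12 × ℤ_17| = 12 × 17 = 204
Max element order = lcm(12,17) = 204
Cyclic? Yes (gcd=1)

|ℤ_12×ℤ_17| = 204, max element order = 204


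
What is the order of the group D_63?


|D_n| = 2n (n rotations and n reflections)
|D_63| = 2×63 = 126

|D_63| = 126


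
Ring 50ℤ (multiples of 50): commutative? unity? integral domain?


50ℤ is a commutative ring under +,× but has no multiplicative identity (1 ∉ 50ℤ); it has no zero divisors, but without unity it is not an integral domain
Commutative: Yes
Integral domain: No
Has unity: No

50ℤ (multiples of 50): Commutative=Yes, Unity=No


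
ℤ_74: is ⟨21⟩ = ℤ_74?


g generates ℤ_n iff gcd(g, n) = 1
gcd(21, 74) = 1
Since gcd = 1, 21 is a generator.

Yes, 21 generates ℤ_74


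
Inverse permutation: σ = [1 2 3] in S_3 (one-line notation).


To find σ⁻¹, swap domain and range:
σ(1) = 1 → σ⁻¹(1) = 1
σ(2) = 2 → σ⁻¹(2) = 2
σ(3) = 3 → σ⁻¹(3) = 3

σ⁻¹ = [1 2 3]


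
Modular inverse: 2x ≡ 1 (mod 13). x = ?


Use the extended Euclidean algorithm to write 1 = 2·s + 13·t; then s mod 13 is the inverse.
Euclidean algorithm:
  2 = 0·13 + 2
  13 = 6·2 + 1
  2 = 2·1 + 0
gcd(2,13) = 1
Back-substitution gives: 2·(-6) + 13·(1) = 1
So 2⁻¹ ≡ -6 ≡ 7 (mod 13)
Check: 2 × 7 = 14 ≡ 1 (mod 13) ✓

2⁻¹ ≡ 7 (mod 13)


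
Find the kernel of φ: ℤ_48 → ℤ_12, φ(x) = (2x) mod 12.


Kernel = preimage of identity
ker(φ) = {x ∈ ℤ_48 : 2x ≡ 0 (mod 12)}. Since 12 | 48, φ is well-defined. The kernel is the cyclic subgroup ⟨6⟩ of ℤ_48 (order 8), i.e. {0, 6, 12, 18, 24, 30, 36, 42}

ker(φ) = {0, 6, 12, 18, 24, 30, 36, 42}


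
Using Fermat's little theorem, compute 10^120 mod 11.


Fermat's little theorem: if p is prime and gcd(a,p)=1, then a^(p-1) ≡ 1 (mod p)
p = 11 is prime, gcd(10,11) = 1
Reduce exponent: 120 mod 10 = 0
So 10^120 ≡ 10^0 (mod 11)
10^0 = 1

10^120 ≡ 1 (mod 11)


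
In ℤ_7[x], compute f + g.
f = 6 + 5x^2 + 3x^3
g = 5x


Add coefficients mod 7:
x^0: 6 + 0 = 6 (mod 7)
x^1: 0 + 5 = 5 (mod 7)
x^2: 5 + 0 = 5 (mod 7)
x^3: 3 + 0 = 3 (mod 7)
Result: 6 + 5x + 5x^2 + 3x^3

f + g = 6 + 5x + 5x^2 + 3x^3


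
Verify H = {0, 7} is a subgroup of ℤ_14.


Subgroup test for H = {0, 7} in (ℤ_14, +):
(1) 0 ∈ H? Yes
(2) Closure: for all a,b ∈ H, (a+b) mod 14 ∈ H? Yes
(3) Inverses: for all a ∈ H, -a mod 14 ∈ H? Yes

Yes, H is a subgroup of ℤ_14


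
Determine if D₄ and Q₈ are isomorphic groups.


Comparing D₄ and Q₈:
D₄ has 5 elements of order 2; Q₈ has only 1

No, D₄ ≇ Q₈


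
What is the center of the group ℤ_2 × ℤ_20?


Z(G) = {g ∈ G | gx = xg for all x ∈ G}
Direct product of abelian groups is abelian, so Z(G) = G

Z(ℤ_2 × ℤ_20) = ℤ_2 × ℤ_20


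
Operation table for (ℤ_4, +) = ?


Elements: {0, 1, 2, 3}
Operation: addition mod 4
Entry (a, b) = (a + b) mod 4

Cayley table:
  | 0 | 1 | 2 | 3
0 | 0 | 1 | 2 | 3
1 | 1 | 2 | 3 | 0
2 | 2 | 3 | 0 | 1
3 | 3 | 0 | 1 | 2


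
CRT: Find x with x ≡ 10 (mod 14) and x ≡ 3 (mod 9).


m₁ = 14, m₂ = 9, gcd = 1, so CRT applies. M = m₁·m₂ = 126
Let M₁ = M/m₁ = 9, M₂ = M/m₂ = 14
Find y₁ ≡ M₁⁻¹ (mod m₁): 9⁻¹ ≡ 11 (mod 14)
Find y₂ ≡ M₂⁻¹ (mod m₂): 14⁻¹ ≡ 2 (mod 9)
x = a₁·M₁·y₁ + a₂·M₂·y₂ = 10·9·11 + 3·14·2 = 1074
Reduce mod 126: x ≡ 66
Check: 66 mod 14 = 10 ✓, 66 mod 9 = 3 ✓

x ≡ 66 (mod 126)


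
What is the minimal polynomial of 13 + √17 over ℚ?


Let α = 13 + √17. Then α - 13 = √17, so (α - 13)² = 17, giving α² - 26α + 152 = 0. Degree 2 and α ∉ ℚ, so this is the minimal polynomial.

Minimal polynomial: x² - 26x + 152


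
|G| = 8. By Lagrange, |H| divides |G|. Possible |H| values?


Lagrange's theorem: |H| divides |G|
|G| = 8
Divisors of 8: 1, 2, 4, 8

Possible subgroup orders: {1, 2, 4, 8}


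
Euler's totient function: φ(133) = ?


Factor n: 133 = 7 × 19
φ(n) = n · ∏(1 - 1/p) over distinct primes p | n
φ(133) = 133 · (1 - 1/7) · (1 - 1/19) = 108

φ(133) = 108


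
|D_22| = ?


|D_n| = 2n (n rotations and n reflections)
|D_22| = 2×22 = 44

|D_22| = 44


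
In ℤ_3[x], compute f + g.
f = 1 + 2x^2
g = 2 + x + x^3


Add coefficients mod 3:
x^0: 1 + 2 = 0 (mod 3)
x^1: 0 + 1 = 1 (mod 3)
x^2: 2 + 0 = 2 (mod 3)
x^3: 0 + 1 = 1 (mod 3)
Result: x + 2x^2 + x^3

f + g = x + 2x^2 + x^3


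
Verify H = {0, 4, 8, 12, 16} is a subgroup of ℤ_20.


Subgroup test for H = {0, 4, 8, 12, 16} in (ℤ_20, +):
(1) 0 ∈ H? Yes
(2) Closure: for all a,b ∈ H, (a+b) mod 20 ∈ H? Yes
(3) Inverses: for all a ∈ H, -a mod 20 ∈ H? Yes

Yes, H is a subgroup of ℤ_20


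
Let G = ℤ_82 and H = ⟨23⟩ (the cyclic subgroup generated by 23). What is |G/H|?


|⟨23⟩| = n / gcd(23, 82) = 82 / 1 = 82
H is normal (ℤ_82 is abelian).
|G/H| = |G| / |H| = 82 / 82 = 1

|G/H| = 1


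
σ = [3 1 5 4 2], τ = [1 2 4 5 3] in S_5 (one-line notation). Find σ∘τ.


σ∘τ: apply τ first, then σ
1 →τ 1 →σ 3
2 →τ 2 →σ 1
3 →τ 4 →σ 4
4 →τ 5 →σ 2
5 →τ 3 →σ 5

σ∘τ = [3 1 4 2 5]


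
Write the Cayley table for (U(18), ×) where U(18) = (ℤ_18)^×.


Elements: {1, 5, 7, 11, 13, 17}
Operation: multiplication mod 18
Entry (a, b) = (a × b) mod 18

Cayley table:
   |  1 |  5 |  7 | 11 | 13 | 17
 1 |  1 |  5 |  7 | 11 | 13 | 17
 5 |  5 |  7 | 17 |  1 | 11 | 13
 7 |  7 | 17 | 13 |  5 |  1 | 11
11 | 11 |  1 |  5 | 13 | 17 |  7
13 | 13 | 11 |  1 | 17 |  7 |  5
17 | 17 | 13 | 11 |  7 |  5 |  1


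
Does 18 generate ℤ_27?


g generates ℤ_n iff gcd(g, n) = 1
gcd(18, 27) = 9
Since gcd = 9 ≠ 1, ⟨18⟩ has order 3 < 27, so 18 is not a generator.

No, 18 does not generate ℤ_27


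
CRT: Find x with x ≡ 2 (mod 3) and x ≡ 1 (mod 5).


m₁ = 3, m₂ = 5, gcd = 1, so CRT applies. M = m₁·m₂ = 15
Let M₁ = M/m₁ = 5, M₂ = M/m₂ = 3
Find y₁ ≡ M₁⁻¹ (mod m₁): 5⁻¹ ≡ 2 (mod 3)
Find y₂ ≡ M₂⁻¹ (mod m₂): 3⁻¹ ≡ 2 (mod 5)
x = a₁·M₁·y₁ + a₂·M₂·y₂ = 2·5·2 + 1·3·2 = 26
Reduce mod 15: x ≡ 11
Check: 11 mod 3 = 2 ✓, 11 mod 5 = 1 ✓

x ≡ 11 (mod 15)


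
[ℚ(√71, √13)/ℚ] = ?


[ℚ(√71,√13):ℚ] = [ℚ(√71,√13):ℚ(√71)]·[ℚ(√71):ℚ] = 2·2 = 4

[ℚ(√71, √13)/ℚ] = 4


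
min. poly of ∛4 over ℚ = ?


∛4 satisfies x³ - 4 = 0, irreducible over ℚ (no rational root; 4 is not a perfect cube)

Minimal polynomial: x³ - 4


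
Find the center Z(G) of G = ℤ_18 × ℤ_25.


Z(G) = {g ∈ G | gx = xg for all x ∈ G}
Direct product of abelian groups is abelian, so Z(G) = G

Z(ℤ_18 × ℤ_25) = ℤ_18 × ℤ_25


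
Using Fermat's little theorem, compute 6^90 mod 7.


Fermat's little theorem: if p is prime and gcd(a,p)=1, then a^(p-1) ≡ 1 (mod p)
p = 7 is prime, gcd(6,7) = 1
Reduce exponent: 90 mod 6 = 0
So 6^90 ≡ 6^0 (mod 7)
6^0 = 1

6^90 ≡ 1 (mod 7)


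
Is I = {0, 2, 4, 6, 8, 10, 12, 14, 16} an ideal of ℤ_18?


Check ideal conditions for I = {0, 2, 4, 6, 8, 10, 12, 14, 16} in ℤ_18:
(1) I is an additive subgroup? Yes
(2) For r ∈ ℤ_18 and a ∈ I: r·a ∈ I? Yes

Yes, I is an ideal of ℤ_18


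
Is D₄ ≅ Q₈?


Comparing D₄ and Q₈:
D₄ has 5 elements of order 2; Q₈ has only 1

No, D₄ ≇ Q₈


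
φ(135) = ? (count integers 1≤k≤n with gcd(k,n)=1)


Factor n: 135 = 3^3 × 5
φ(n) = n · ∏(1 - 1/p) over distinct primes p | n
φ(135) = 135 · (1 - 1/3) · (1 - 1/5) = 72

φ(135) = 72


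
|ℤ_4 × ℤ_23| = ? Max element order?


|ℤ_4 × ℤ_23| = 4 × 23 = 92
Max element order = lcm(4,23) = 92
Cyclic? Yes (gcd=1)

|ℤ_4×ℤ_23| = 92, max element order = 92


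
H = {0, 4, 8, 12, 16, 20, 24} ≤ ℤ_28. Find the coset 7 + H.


7 + H = {7 + h (mod 28) : h ∈ H}
7+0=7, 7+4=11, 7+8=15, 7+12=19, 7+16=23, 7+20=27, 7+24=3
7 + H = {3, 7, 11, 15, 19, 23, 27} = 3 + H

7 + H = {3, 7, 11, 15, 19, 23, 27}


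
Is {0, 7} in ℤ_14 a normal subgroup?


H = {0, 7} in ℤ_14
ℤ_14 is abelian; every subgroup of an abelian group is normal

Yes, normal subgroup


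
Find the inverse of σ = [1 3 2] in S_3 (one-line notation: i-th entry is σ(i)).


To find σ⁻¹, swap domain and range:
σ(1) = 1 → σ⁻¹(1) = 1
σ(2) = 3 → σ⁻¹(3) = 2
σ(3) = 2 → σ⁻¹(2) = 3

σ⁻¹ = [1 3 2]


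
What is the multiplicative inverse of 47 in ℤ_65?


Use the extended Euclidean algorithm to write 1 = 47·s + 65·t; then s mod 65 is the inverse.
Euclidean algorithm:
  47 = 0·65 + 47
  65 = 1·47 + 18
  47 = 2·18 + 11
  18 = 1·11 + 7
  11 = 1·7 + 4
  7 = 1·4 + 3
  4 = 1·3 + 1
  3 = 3·1 + 0
gcd(47,65) = 1
Back-substitution gives: 47·(18) + 65·(-13) = 1
So 47⁻¹ ≡ 18 ≡ 18 (mod 65)
Check: 47 × 18 = 846 ≡ 1 (mod 65) ✓

47⁻¹ ≡ 18 (mod 65)


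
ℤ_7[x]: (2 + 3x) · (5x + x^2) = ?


Expand and collect like terms; reduce coefficients mod 7:
x^0: 2·0 = 0 ≡ 0 (mod 7)
x^1: 2·5 + 3·0 = 10 ≡ 3 (mod 7)
x^2: 2·1 + 3·5 = 17 ≡ 3 (mod 7)
x^3: 3·1 = 3 ≡ 3 (mod 7)
Result: 3x + 3x^2 + 3x^3

f · g = 3x + 3x^2 + 3x^3


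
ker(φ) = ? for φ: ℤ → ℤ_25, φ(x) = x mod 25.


Kernel = preimage of identity
ker(φ) = {x ∈ ℤ : x ≡ 0 (mod 25)} = 25ℤ = {0, ±25, ±50, ...}

ker(φ) = 25ℤ


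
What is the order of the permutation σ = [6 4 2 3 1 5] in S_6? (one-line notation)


Cycle decomposition: (1 6 5) (2 4 3)
Cycle lengths: 3, 3
Order = lcm(3, 3) = 3

ord(σ) = 3


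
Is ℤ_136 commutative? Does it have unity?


ℤ_136 is a commutative ring with unity 1; 136 = 2×68 is composite, so 2·68 ≡ 0 gives zero divisors (not an integral domain)
Commutative: Yes
Integral domain: No
Has unity: Yes

ℤ_136: Commutative=Yes, Unity=Yes


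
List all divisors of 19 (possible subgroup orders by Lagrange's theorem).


Lagrange's theorem: |H| divides |G|
|G| = 19
Divisors of 19: 1, 19

Possible subgroup orders: {1, 19}


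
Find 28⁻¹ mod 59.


Use the extended Euclidean algorithm to write 1 = 28·s + 59·t; then s mod 59 is the inverse.
Euclidean algorithm:
  28 = 0·59 + 28
  59 = 2·28 + 3
  28 = 9·3 + 1
  3 = 3·1 + 0
gcd(28,59) = 1
Back-substitution gives: 28·(19) + 59·(-9) = 1
So 28⁻¹ ≡ 19 ≡ 19 (mod 59)
Check: 28 × 19 = 532 ≡ 1 (mod 59) ✓

28⁻¹ ≡ 19 (mod 59)


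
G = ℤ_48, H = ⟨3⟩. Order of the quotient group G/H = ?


|⟨3⟩| = n / gcd(3, 48) = 48 / 3 = 16
H is normal (ℤ_48 is abelian).
|G/H| = |G| / |H| = 48 / 16 = 3

|G/H| = 3


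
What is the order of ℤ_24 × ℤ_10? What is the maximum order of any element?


|ℤ_24 × ℤ_10| = 24 × 10 = 240
Max element order = lcm(24,10) = 120
Cyclic? No (gcd=2)

|ℤ_24×ℤ_10| = 240, max element order = 120


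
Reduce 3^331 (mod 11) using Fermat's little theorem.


Fermat's little theorem: if p is prime and gcd(a,p)=1, then a^(p-1) ≡ 1 (mod p)
p = 11 is prime, gcd(3,11) = 1
Reduce exponent: 331 mod 10 = 1
So 3^331 ≡ 3^1 (mod 11)
3^1 mod 11 = 3

3^331 ≡ 3 (mod 11)


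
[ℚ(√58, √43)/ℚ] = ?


[ℚ(√58,√43):ℚ] = [ℚ(√58,√43):ℚ(√58)]·[ℚ(√58):ℚ] = 2·2 = 4

[ℚ(√58, √43)/ℚ] = 4


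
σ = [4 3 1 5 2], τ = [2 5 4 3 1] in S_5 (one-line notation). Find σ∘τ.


σ∘τ: apply τ first, then σ
1 →τ 2 →σ 3
2 →τ 5 →σ 2
3 →τ 4 →σ 5
4 →τ 3 →σ 1
5 →τ 1 →σ 4

σ∘τ = [3 2 5 1 4]


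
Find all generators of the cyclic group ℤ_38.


g generates ℤ_n iff gcd(g,n) = 1
Prime factors of 38: 2, 19
Generators are g ∈ {1,...,37} not divisible by any of these primes.
Generators: {1, 3, 5, 7, 9, 11, 13, 15, 17, 21, 23, 25, 27, 29, 31, 33, 35, 37}
Number of generators = φ(38) = 18

Generators of ℤ_38 = {1, 3, 5, 7, 9, 11, 13, 15, 17, 21, 23, 25, 27, 29, 31, 33, 35, 37}


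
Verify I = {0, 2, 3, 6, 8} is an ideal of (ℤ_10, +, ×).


Check ideal conditions for I = {0, 2, 3, 6, 8} in ℤ_10:
(1) I is an additive subgroup? No
(2) For r ∈ ℤ_10 and a ∈ I: r·a ∈ I? No  [counterexample: r=2, a=2, r·a mod 10 = 4 ∉ I]

No, I is not an ideal of ℤ_10


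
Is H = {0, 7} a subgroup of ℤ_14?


Subgroup test for H = {0, 7} in (ℤ_14, +):
(1) 0 ∈ H? Yes
(2) Closure: for all a,b ∈ H, (a+b) mod 14 ∈ H? Yes
(3) Inverses: for all a ∈ H, -a mod 14 ∈ H? Yes

Yes, H is a subgroup of ℤ_14


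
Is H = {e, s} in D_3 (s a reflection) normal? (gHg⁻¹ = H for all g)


H = {e, s} in D_3 (s a reflection)
r·s·r⁻¹ = sr⁻² ≠ s for n ≥ 3, so {e, s} is not closed under conjugation

No, not a normal subgroup


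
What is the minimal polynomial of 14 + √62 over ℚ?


Let α = 14 + √62. Then α - 14 = √62, so (α - 14)² = 62, giving α² - 28α + 134 = 0. Degree 2 and α ∉ ℚ, so this is the minimal polynomial.

Minimal polynomial: x² - 28x + 134


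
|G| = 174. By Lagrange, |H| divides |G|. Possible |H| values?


Lagrange's theorem: |H| divides |G|
|G| = 174
Divisors of 174: 1, 2, 3, 6, 29, 58, 87, 174

Possible subgroup orders: {1, 2, 3, 6, 29, 58, 87, 174}


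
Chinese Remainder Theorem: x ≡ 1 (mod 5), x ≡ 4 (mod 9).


m₁ = 5, m₂ = 9, gcd = 1, so CRT applies. M = m₁·m₂ = 45
Let M₁ = M/m₁ = 9, M₂ = M/m₂ = 5
Find y₁ ≡ M₁⁻¹ (mod m₁): 9⁻¹ ≡ 4 (mod 5)
Find y₂ ≡ M₂⁻¹ (mod m₂): 5⁻¹ ≡ 2 (mod 9)
x = a₁·M₁·y₁ + a₂·M₂·y₂ = 1·9·4 + 4·5·2 = 76
Reduce mod 45: x ≡ 31
Check: 31 mod 5 = 1 ✓, 31 mod 9 = 4 ✓

x ≡ 31 (mod 45)


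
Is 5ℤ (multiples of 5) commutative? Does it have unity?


5ℤ is a commutative ring under +,× but has no multiplicative identity (1 ∉ 5ℤ); it has no zero divisors, but without unity it is not an integral domain
Commutative: Yes
Integral domain: No
Has unity: No

5ℤ (multiples of 5): Commutative=Yes, Unity=No


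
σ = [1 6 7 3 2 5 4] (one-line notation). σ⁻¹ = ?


To find σ⁻¹, swap domain and range:
σ(1) = 1 → σ⁻¹(1) = 1
σ(2) = 6 → σ⁻¹(6) = 2
σ(3) = 7 → σ⁻¹(7) = 3
σ(4) = 3 → σ⁻¹(3) = 4
σ(5) = 2 → σ⁻¹(2) = 5
σ(6) = 5 → σ⁻¹(5) = 6
σ(7) = 4 → σ⁻¹(4) = 7

σ⁻¹ = [1 5 4 7 6 2 3]


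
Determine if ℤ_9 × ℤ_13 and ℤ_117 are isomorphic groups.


Comparing ℤ_9 × ℤ_13 and ℤ_117:
gcd(9,13) = 1, so ℤ_9 × ℤ_13 ≅ ℤ_117 (CRT)

Yes, ℤ_9 × ℤ_13 ≅ ℤ_117


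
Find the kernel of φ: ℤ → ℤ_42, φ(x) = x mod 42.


Kernel = preimage of identity
ker(φ) = {x ∈ ℤ : x ≡ 0 (mod 42)} = 42ℤ = {0, ±42, ±84, ...}

ker(φ) = 42ℤ


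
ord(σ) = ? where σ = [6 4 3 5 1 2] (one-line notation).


Cycle decomposition: (1 6 2 4 5)
Cycle lengths: 5
Order = lcm(5) = 5

ord(σ) = 5


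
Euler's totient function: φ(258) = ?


Factor n: 258 = 2 × 3 × 43
φ(n) = n · ∏(1 - 1/p) over distinct primes p | n
φ(258) = 258 · (1 - 1/2) · (1 - 1/3) · (1 - 1/43) = 84

φ(258) = 84


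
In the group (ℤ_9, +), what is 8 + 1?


Operation: addition mod 9
8 + 1 = (a + b) mod 9 with a = 8, b = 1

8 + 1 = 0


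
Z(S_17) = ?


Z(G) = {g ∈ G | gx = xg for all x ∈ G}
S_n is non-abelian for n ≥ 3; Z(S_17) is trivial

Z(S_17) = {e}


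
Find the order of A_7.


|A_n| = n!/2 (even permutations)
|A_7| = 7!/2 = 5040/2 = 2520

|A_7| = 2520


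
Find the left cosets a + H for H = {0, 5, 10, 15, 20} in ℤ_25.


H = {0, 5, 10, 15, 20}, |H| = 5
Number of cosets = |G|/|H| = 25/5 = 5
0 + H = {0, 5, 10, 15, 20}
1 + H = {1, 6, 11, 16, 21}
2 + H = {2, 7, 12, 17, 22}
3 + H = {3, 8, 13, 18, 23}
4 + H = {4, 9, 14, 19, 24}

Cosets: 0+H={0,5,10,15,20}; 1+H={1,6,11,16,21}; 2+H={2,7,12,17,22}; 3+H={3,8,13,18,23}; 4+H={4,9,14,19,24}


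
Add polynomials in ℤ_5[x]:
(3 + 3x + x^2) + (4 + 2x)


Add coefficients mod 5:
x^0: 3 + 4 = 2 (mod 5)
x^1: 3 + 2 = 0 (mod 5)
x^2: 1 + 0 = 1 (mod 5)
Result: 2 + x^2

f + g = 2 + x^2


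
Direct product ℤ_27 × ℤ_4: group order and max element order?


|ℤ_27 × ℤ_4| = 27 × 4 = 108
Max element order = lcm(27,4) = 108
Cyclic? Yes (gcd=1)

|ℤ_27×ℤ_4| = 108, max element order = 108


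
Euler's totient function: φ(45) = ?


Factor n: 45 = 3^2 × 5
φ(n) = n · ∏(1 - 1/p) over distinct primes p | n
φ(45) = 45 · (1 - 1/3) · (1 - 1/5) = 24

φ(45) = 24


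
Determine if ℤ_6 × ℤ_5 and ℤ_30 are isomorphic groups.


Comparing ℤ_6 × ℤ_5 and ℤ_30:
gcd(6,5) = 1, so ℤ_6 × ℤ_5 ≅ ℤ_30 (CRT)

Yes, ℤ_6 × ℤ_5 ≅ ℤ_30


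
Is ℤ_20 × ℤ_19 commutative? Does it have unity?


Direct product ring; commutative with unity (1,1); but (1,0)·(0,1) = (0,0) gives zero divisors, so not an integral domain
Commutative: Yes
Integral domain: No
Has unity: Yes

ℤ_20 × ℤ_19: Commutative=Yes, Unity=Yes


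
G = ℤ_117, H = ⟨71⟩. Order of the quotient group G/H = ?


|⟨71⟩| = n / gcd(71, 117) = 117 / 1 = 117
H is normal (ℤ_117 is abelian).
|G/H| = |G| / |H| = 117 / 117 = 1

|G/H| = 1


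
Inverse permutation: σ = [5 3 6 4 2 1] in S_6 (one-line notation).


To find σ⁻¹, swap domain and range:
σ(1) = 5 → σ⁻¹(5) = 1
σ(2) = 3 → σ⁻¹(3) = 2
σ(3) = 6 → σ⁻¹(6) = 3
σ(4) = 4 → σ⁻¹(4) = 4
σ(5) = 2 → σ⁻¹(2) = 5
σ(6) = 1 → σ⁻¹(1) = 6

σ⁻¹ = [6 5 2 4 1 3]


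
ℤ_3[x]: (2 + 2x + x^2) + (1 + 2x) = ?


Add coefficients mod 3:
x^0: 2 + 1 = 0 (mod 3)
x^1: 2 + 2 = 1 (mod 3)
x^2: 1 + 0 = 1 (mod 3)
Result: x + x^2

f + g = x + x^2


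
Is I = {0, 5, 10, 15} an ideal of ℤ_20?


Check ideal conditions for I = {0, 5, 10, 15} in ℤ_20:
(1) I is an additive subgroup? Yes
(2) For r ∈ ℤ_20 and a ∈ I: r·a ∈ I? Yes

Yes, I is an ideal of ℤ_20


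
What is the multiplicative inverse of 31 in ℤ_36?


Use the extended Euclidean algorithm to write 1 = 31·s + 36·t; then s mod 36 is the inverse.
Euclidean algorithm:
  31 = 0·36 + 31
  36 = 1·31 + 5
  31 = 6·5 + 1
  5 = 5·1 + 0
gcd(31,36) = 1
Back-substitution gives: 31·(7) + 36·(-6) = 1
So 31⁻¹ ≡ 7 ≡ 7 (mod 36)
Check: 31 × 7 = 217 ≡ 1 (mod 36) ✓

31⁻¹ ≡ 7 (mod 36)


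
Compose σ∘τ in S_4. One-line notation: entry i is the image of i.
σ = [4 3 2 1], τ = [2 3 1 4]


σ∘τ: apply τ first, then σ
1 →τ 2 →σ 3
2 →τ 3 →σ 2
3 →τ 1 →σ 4
4 →τ 4 →σ 1

σ∘τ = [3 2 4 1]


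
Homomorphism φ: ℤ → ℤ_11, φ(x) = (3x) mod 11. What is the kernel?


Kernel = preimage of identity
ker(φ) = {x ∈ ℤ : 3x ≡ 0 (mod 11)}. gcd(3,11) = 1, so 3x ≡ 0 (mod 11) ⟺ x ≡ 0 (mod 11/1 = 11). Hence ker(φ) = 11ℤ

ker(φ) = 11ℤ


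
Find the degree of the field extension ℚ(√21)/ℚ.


√21 has minimal polynomial x² - 21 (irreducible over ℚ since 21 is squarefree)

[ℚ(√21)/ℚ] = 2


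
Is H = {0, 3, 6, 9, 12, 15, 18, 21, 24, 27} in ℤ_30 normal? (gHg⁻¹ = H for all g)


H = {0, 3, 6, 9, 12, 15, 18, 21, 24, 27} in ℤ_30
ℤ_30 is abelian; every subgroup of an abelian group is normal

Yes, normal subgroup


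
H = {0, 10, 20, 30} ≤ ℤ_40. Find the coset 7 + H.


7 + H = {7 + h (mod 40) : h ∈ H}
7+0=7, 7+10=17, 7+20=27, 7+30=37

7 + H = {7, 17, 27, 37}


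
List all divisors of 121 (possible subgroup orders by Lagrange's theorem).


Lagrange's theorem: |H| divides |G|
|G| = 121
Divisors of 121: 1, 11, 121

Possible subgroup orders: {1, 11, 121}


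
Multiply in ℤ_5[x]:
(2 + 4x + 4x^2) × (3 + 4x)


Expand and collect like terms; reduce coefficients mod 5:
x^0: 2·3 = 6 ≡ 1 (mod 5)
x^1: 2·4 + 4·3 = 20 ≡ 0 (mod 5)
x^2: 4·4 + 4·3 = 28 ≡ 3 (mod 5)
x^3: 4·4 = 16 ≡ 1 (mod 5)
Result: 1 + 3x^2 + x^3

f · g = 1 + 3x^2 + x^3


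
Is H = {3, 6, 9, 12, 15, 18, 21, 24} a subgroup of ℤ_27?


Subgroup test for H = {3, 6, 9, 12, 15, 18, 21, 24} in (ℤ_27, +):
(1) 0 ∈ H? No
(2) Closure: for all a,b ∈ H, (a+b) mod 27 ∈ H? No  [counterexample: 3 + 24 = 0 ∉ H]
(3) Inverses: for all a ∈ H, -a mod 27 ∈ H? Yes

No, H is not a subgroup of ℤ_27


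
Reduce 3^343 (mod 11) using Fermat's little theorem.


Fermat's little theorem: if p is prime and gcd(a,p)=1, then a^(p-1) ≡ 1 (mod p)
p = 11 is prime, gcd(3,11) = 1
Reduce exponent: 343 mod 10 = 3
So 3^343 ≡ 3^3 (mod 11)
3^3 mod 11 = 5

3^343 ≡ 5 (mod 11)


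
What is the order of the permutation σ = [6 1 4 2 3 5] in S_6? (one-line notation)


Cycle decomposition: (1 6 5 3 4 2)
Cycle lengths: 6
Order = lcm(6) = 6

ord(σ) = 6


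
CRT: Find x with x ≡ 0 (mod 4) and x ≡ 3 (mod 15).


m₁ = 4, m₂ = 15, gcd = 1, so CRT applies. M = m₁·m₂ = 60
Let M₁ = M/m₁ = 15, M₂ = M/m₂ = 4
Find y₁ ≡ M₁⁻¹ (mod m₁): 15⁻¹ ≡ 3 (mod 4)
Find y₂ ≡ M₂⁻¹ (mod m₂): 4⁻¹ ≡ 4 (mod 15)
x = a₁·M₁·y₁ + a₂·M₂·y₂ = 0·15·3 + 3·4·4 = 48
Reduce mod 60: x ≡ 48
Check: 48 mod 4 = 0 ✓, 48 mod 15 = 3 ✓

x ≡ 48 (mod 60)


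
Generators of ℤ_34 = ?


g generates ℤ_n iff gcd(g,n) = 1
Prime factors of 34: 2, 17
Generators are g ∈ {1,...,33} not divisible by any of these primes.
Generators: {1, 3, 5, 7, 9, 11, 13, 15, 19, 21, 23, 25, 27, 29, 31, 33}
Number of generators = φ(34) = 16

Generators of ℤ_34 = {1, 3, 5, 7, 9, 11, 13, 15, 19, 21, 23, 25, 27, 29, 31, 33}


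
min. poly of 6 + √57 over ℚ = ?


Let α = 6 + √57. Then α - 6 = √57, so (α - 6)² = 57, giving α² - 12α - 21 = 0. Degree 2 and α ∉ ℚ, so this is the minimal polynomial.

Minimal polynomial: x² - 12x - 21


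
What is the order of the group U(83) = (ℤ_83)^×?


U(n) is the group of units mod n; |U(n)| = φ(n)
|U(83)| = φ(83) = 82

|U(83) = (ℤ_83)^×| = 82


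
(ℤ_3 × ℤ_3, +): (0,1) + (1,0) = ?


Operation: componentwise addition mod (3, 3)
(0,1) + (1,0) = ((a₁+b₁) mod 3, (a₂+b₂) mod 3) with a = (0,1), b = (1,0)

(0,1) + (1,0) = (1,1)


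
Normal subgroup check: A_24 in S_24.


H = A_24 in S_24
A_24 has index 2 in S_24, and every subgroup of index 2 is normal

Yes, normal subgroup


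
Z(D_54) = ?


Z(G) = {g ∈ G | gx = xg for all x ∈ G}
For even n, Z(D_n) = {e, r^(n/2)}: the 180° rotation r^27 commutes with every reflection and rotation

Z(D_54) = {e, r^27}


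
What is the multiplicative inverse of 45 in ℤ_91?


Use the extended Euclidean algorithm to write 1 = 45·s + 91·t; then s mod 91 is the inverse.
Euclidean algorithm:
  45 = 0·91 + 45
  91 = 2·45 + 1
  45 = 45·1 + 0
gcd(45,91) = 1
Back-substitution gives: 45·(-2) + 91·(1) = 1
So 45⁻¹ ≡ -2 ≡ 89 (mod 91)
Check: 45 × 89 = 4005 ≡ 1 (mod 91) ✓

45⁻¹ ≡ 89 (mod 91)


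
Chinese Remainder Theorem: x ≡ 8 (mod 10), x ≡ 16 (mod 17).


m₁ = 10, m₂ = 17, gcd = 1, so CRT applies. M = m₁·m₂ = 170
Let M₁ = M/m₁ = 17, M₂ = M/m₂ = 10
Find y₁ ≡ M₁⁻¹ (mod m₁): 17⁻¹ ≡ 3 (mod 10)
Find y₂ ≡ M₂⁻¹ (mod m₂): 10⁻¹ ≡ 12 (mod 17)
x = a₁·M₁·y₁ + a₂·M₂·y₂ = 8·17·3 + 16·10·12 = 2328
Reduce mod 170: x ≡ 118
Check: 118 mod 10 = 8 ✓, 118 mod 17 = 16 ✓

x ≡ 118 (mod 170)


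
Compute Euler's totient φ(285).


Factor n: 285 = 3 × 5 × 19
φ(n) = n · ∏(1 - 1/p) over distinct primes p | n
φ(285) = 285 · (1 - 1/3) · (1 - 1/5) · (1 - 1/19) = 144

φ(285) = 144


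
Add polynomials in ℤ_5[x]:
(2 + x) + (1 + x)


Add coefficients mod 5:
x^0: 2 + 1 = 3 (mod 5)
x^1: 1 + 1 = 2 (mod 5)
Result: 3 + 2x

f + g = 3 + 2x


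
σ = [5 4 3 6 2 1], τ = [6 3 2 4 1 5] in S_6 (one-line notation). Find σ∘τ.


σ∘τ: apply τ first, then σ
1 →τ 6 →σ 1
2 →τ 3 →σ 3
3 →τ 2 →σ 4
4 →τ 4 →σ 6
5 →τ 1 →σ 5
6 →τ 5 →σ 2

σ∘τ = [1 3 4 6 5 2]


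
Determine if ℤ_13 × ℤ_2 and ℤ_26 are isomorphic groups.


Comparing ℤ_13 × ℤ_2 and ℤ_26:
gcd(13,2) = 1, so ℤ_13 × ℤ_2 ≅ ℤ_26 (CRT)

Yes, ℤ_13 × ℤ_2 ≅ ℤ_26


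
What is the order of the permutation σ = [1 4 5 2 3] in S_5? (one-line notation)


Cycle decomposition: (2 4) (3 5)
Cycle lengths: 2, 2
Order = lcm(2, 2) = 2

ord(σ) = 2


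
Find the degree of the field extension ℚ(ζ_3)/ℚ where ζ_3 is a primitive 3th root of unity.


[ℚ(ζ_n):ℚ] = deg Φ_n(x) = φ(n). Here φ(3) = 2

[ℚ(ζ_3)/ℚ where ζ_3 is a primitive 3th root of unity] = 2


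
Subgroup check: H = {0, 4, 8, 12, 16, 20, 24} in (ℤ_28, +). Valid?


Subgroup test for H = {0, 4, 8, 12, 16, 20, 24} in (ℤ_28, +):
(1) 0 ∈ H? Yes
(2) Closure: for all a,b ∈ H, (a+b) mod 28 ∈ H? Yes
(3) Inverses: for all a ∈ H, -a mod 28 ∈ H? Yes

Yes, H is a subgroup of ℤ_28


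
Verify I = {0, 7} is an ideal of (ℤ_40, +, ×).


Check ideal conditions for I = {0, 7} in ℤ_40:
(1) I is an additive subgroup? No
(2) For r ∈ ℤ_40 and a ∈ I: r·a ∈ I? No  [counterexample: r=2, a=7, r·a mod 40 = 14 ∉ I]

No, I is not an ideal of ℤ_40


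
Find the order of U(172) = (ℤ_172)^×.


U(n) is the group of units mod n; |U(n)| = φ(n)
|U(172)| = φ(172) = 84

|U(172) = (ℤ_172)^×| = 84


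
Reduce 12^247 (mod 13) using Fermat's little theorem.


Fermat's little theorem: if p is prime and gcd(a,p)=1, then a^(p-1) ≡ 1 (mod p)
p = 13 is prime, gcd(12,13) = 1
Reduce exponent: 247 mod 12 = 7
So 12^247 ≡ 12^7 (mod 13)
12^7 mod 13 = 12

12^247 ≡ 12 (mod 13)


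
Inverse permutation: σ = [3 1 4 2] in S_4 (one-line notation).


To find σ⁻¹, swap domain and range:
σ(1) = 3 → σ⁻¹(3) = 1
σ(2) = 1 → σ⁻¹(1) = 2
σ(3) = 4 → σ⁻¹(4) = 3
σ(4) = 2 → σ⁻¹(2) = 4

σ⁻¹ = [2 4 1 3]


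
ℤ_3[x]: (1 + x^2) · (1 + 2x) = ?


Expand and collect like terms; reduce coefficients mod 3:
x^0: 1·1 = 1 ≡ 1 (mod 3)
x^1: 1·2 + 0·1 = 2 ≡ 2 (mod 3)
x^2: 0·2 + 1·1 = 1 ≡ 1 (mod 3)
x^3: 1·2 = 2 ≡ 2 (mod 3)
Result: 1 + 2x + x^2 + 2x^3

f · g = 1 + 2x + x^2 + 2x^3


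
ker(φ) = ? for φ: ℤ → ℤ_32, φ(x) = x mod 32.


Kernel = preimage of identity
ker(φ) = {x ∈ ℤ : x ≡ 0 (mod 32)} = 32ℤ = {0, ±32, ±64, ...}

ker(φ) = 32ℤ


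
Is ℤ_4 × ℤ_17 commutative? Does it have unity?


Direct product ring; commutative with unity (1,1); but (1,0)·(0,1) = (0,0) gives zero divisors, so not an integral domain
Commutative: Yes
Integral domain: No
Has unity: Yes

ℤ_4 × ℤ_17: Commutative=Yes, Unity=Yes
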